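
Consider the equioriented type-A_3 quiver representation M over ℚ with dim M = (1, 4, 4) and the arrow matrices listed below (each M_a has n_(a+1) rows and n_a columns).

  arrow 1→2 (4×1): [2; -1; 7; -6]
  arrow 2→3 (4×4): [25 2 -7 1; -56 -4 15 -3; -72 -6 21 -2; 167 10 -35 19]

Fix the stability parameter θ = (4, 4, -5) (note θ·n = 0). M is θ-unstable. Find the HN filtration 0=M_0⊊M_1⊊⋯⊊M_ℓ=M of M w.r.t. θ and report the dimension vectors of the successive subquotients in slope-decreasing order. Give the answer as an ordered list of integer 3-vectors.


Via rank(M_{q-1}∘⋯∘M_p): M ≅ I[1,3], I[2,2], I[2,3]^2, I[3,3].
μ_θ-semistable layers: μ^(1)=4; μ^(2)=1; μ^(3)=-1/2; μ^(4)=-5

((0, 1, 0); (1, 1, 1); (0, 2, 2); (0, 0, 1))


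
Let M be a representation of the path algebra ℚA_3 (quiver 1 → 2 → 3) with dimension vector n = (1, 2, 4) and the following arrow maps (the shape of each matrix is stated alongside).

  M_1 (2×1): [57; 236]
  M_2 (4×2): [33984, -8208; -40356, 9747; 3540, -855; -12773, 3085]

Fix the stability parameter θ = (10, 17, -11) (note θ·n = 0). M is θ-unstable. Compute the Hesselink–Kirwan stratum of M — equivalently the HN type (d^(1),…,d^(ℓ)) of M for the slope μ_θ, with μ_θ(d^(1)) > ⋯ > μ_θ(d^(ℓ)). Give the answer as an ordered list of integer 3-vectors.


Barcode: M ≅ I[1,3], I[2,3], I[3,3]^2. HN layers by μ_θ (3 steps, strictly decreasing):
  μ^(1)=16/3; μ^(2)=3; μ^(3)=-11

((1, 1, 1); (0, 1, 1); (0, 0, 2))


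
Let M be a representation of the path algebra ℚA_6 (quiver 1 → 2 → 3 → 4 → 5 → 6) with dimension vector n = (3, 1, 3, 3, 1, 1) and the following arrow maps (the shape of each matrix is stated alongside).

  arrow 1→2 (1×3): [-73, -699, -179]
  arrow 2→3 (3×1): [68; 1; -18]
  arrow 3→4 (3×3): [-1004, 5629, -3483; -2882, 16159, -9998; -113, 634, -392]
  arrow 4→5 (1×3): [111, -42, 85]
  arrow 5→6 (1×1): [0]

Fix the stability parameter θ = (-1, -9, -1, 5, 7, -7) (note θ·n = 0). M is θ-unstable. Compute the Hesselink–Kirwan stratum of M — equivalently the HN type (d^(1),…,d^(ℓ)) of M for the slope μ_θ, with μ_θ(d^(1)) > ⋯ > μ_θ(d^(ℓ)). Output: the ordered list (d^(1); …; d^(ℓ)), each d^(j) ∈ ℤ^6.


Barcode: M ≅ I[1,1]^2, I[1,5], I[3,4]^2, I[6,6]. HN layers by μ_θ (5 steps, strictly decreasing):
  μ^(1)=7; μ^(2)=5; μ^(3)=-1; μ^(4)=-5; μ^(5)=-7

((0, 0, 0, 0, 1, 0); (0, 0, 0, 3, 0, 0); (2, 0, 3, 0, 0, 0); (1, 1, 0, 0, 0, 0); (0, 0, 0, 0, 0, 1))


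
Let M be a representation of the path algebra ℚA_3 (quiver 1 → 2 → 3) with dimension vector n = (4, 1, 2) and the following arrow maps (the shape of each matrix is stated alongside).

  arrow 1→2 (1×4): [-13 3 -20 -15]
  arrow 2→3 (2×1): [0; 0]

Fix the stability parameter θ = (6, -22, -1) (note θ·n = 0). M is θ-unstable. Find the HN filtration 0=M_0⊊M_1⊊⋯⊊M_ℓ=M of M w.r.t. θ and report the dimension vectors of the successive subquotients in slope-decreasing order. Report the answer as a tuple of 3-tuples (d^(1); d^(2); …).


Via rank(M_{q-1}∘⋯∘M_p): M ≅ I[1,1]^3, I[1,2], I[3,3]^2.
μ_θ-semistable layers: μ^(1)=6; μ^(2)=-1; μ^(3)=-8

((3, 0, 0); (0, 0, 2); (1, 1, 0))


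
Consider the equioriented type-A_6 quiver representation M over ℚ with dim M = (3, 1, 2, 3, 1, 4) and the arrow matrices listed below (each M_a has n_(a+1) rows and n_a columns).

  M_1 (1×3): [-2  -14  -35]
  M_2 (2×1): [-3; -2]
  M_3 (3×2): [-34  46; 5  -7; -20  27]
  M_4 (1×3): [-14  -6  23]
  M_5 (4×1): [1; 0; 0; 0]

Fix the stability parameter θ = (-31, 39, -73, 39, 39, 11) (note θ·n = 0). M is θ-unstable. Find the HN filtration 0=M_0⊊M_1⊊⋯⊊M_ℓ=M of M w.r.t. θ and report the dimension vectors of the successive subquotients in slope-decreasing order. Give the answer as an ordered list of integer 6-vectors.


Interval decomposition of M: I[1,1]^2, I[1,6], I[3,4], I[4,4], I[6,6]^3.
HN type (ℓ=6): μ^(1)=39; μ^(2)=89/3; μ^(3)=11; μ^(4)=-17; μ^(5)=-31; μ^(6)=-73

((0, 0, 0, 2, 0, 0); (0, 0, 0, 1, 1, 1); (0, 0, 0, 0, 0, 3); (0, 1, 1, 0, 0, 0); (3, 0, 0, 0, 0, 0); (0, 0, 1, 0, 0, 0))


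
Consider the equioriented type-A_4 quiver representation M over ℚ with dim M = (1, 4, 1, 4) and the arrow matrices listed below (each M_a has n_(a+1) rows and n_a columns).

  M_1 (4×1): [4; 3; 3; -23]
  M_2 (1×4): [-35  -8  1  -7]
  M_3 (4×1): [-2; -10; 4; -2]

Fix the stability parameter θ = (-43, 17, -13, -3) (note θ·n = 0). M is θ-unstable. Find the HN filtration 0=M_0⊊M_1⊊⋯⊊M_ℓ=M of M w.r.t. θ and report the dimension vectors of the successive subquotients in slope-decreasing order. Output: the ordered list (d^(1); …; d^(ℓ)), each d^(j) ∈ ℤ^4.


Barcode: M ≅ I[1,2], I[2,2]^2, I[2,4], I[4,4]^3. HN layers by μ_θ (4 steps, strictly decreasing):
  μ^(1)=17; μ^(2)=1/3; μ^(3)=-3; μ^(4)=-43

((0, 3, 0, 0); (0, 1, 1, 1); (0, 0, 0, 3); (1, 0, 0, 0))


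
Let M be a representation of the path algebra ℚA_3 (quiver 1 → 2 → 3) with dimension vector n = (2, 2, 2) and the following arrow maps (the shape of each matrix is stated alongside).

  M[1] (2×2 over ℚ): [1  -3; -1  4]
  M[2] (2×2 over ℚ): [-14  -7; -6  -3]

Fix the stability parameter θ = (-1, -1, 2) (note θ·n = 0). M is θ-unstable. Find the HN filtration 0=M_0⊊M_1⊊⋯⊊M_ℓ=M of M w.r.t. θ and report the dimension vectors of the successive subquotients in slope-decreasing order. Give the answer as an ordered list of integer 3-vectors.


Via rank(M_{q-1}∘⋯∘M_p): M ≅ I[1,2], I[1,3], I[3,3].
μ_θ-semistable layers: μ^(1)=2; μ^(2)=-1

((0, 0, 2); (2, 2, 0))


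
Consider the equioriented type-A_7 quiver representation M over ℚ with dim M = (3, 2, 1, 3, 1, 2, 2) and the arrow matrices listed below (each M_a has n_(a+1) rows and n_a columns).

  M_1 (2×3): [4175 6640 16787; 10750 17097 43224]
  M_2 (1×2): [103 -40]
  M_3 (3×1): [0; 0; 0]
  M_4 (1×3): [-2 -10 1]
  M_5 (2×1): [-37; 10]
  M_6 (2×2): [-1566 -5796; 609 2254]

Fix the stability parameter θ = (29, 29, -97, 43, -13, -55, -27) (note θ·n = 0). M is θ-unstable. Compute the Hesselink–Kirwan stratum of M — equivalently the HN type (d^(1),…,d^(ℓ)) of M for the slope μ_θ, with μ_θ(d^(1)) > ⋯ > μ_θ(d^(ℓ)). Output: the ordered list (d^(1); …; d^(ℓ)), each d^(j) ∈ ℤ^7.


Via rank(M_{q-1}∘⋯∘M_p): M ≅ I[1,1], I[1,2], I[1,3], I[4,4]^2, I[4,7], I[6,6], I[7,7].
μ_θ-semistable layers: μ^(1)=43; μ^(2)=29; μ^(3)=-13; μ^(4)=-27; μ^(5)=-55

((0, 0, 0, 2, 0, 0, 0); (2, 1, 0, 0, 0, 0, 0); (1, 1, 1, 1, 1, 1, 1); (0, 0, 0, 0, 0, 0, 1); (0, 0, 0, 0, 0, 1, 0))


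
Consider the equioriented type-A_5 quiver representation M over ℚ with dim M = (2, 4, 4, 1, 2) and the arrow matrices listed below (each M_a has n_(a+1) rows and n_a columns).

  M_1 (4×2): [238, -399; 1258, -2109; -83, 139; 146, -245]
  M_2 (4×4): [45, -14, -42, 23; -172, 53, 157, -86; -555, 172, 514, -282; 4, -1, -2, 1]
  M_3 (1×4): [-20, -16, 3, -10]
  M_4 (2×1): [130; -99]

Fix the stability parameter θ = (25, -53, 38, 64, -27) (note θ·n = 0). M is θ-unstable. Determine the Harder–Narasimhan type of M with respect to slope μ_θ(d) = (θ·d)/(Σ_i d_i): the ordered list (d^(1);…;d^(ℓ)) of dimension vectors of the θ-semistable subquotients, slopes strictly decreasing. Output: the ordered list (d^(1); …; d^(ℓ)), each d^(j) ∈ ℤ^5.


Via rank(M_{q-1}∘⋯∘M_p): M ≅ I[1,3], I[1,5], I[2,3]^2, I[5,5].
μ_θ-semistable layers: μ^(1)=38; μ^(2)=25; μ^(3)=-14; μ^(4)=-27; μ^(5)=-53

((0, 0, 3, 0, 0); (0, 0, 1, 1, 1); (2, 2, 0, 0, 0); (0, 0, 0, 0, 1); (0, 2, 0, 0, 0))


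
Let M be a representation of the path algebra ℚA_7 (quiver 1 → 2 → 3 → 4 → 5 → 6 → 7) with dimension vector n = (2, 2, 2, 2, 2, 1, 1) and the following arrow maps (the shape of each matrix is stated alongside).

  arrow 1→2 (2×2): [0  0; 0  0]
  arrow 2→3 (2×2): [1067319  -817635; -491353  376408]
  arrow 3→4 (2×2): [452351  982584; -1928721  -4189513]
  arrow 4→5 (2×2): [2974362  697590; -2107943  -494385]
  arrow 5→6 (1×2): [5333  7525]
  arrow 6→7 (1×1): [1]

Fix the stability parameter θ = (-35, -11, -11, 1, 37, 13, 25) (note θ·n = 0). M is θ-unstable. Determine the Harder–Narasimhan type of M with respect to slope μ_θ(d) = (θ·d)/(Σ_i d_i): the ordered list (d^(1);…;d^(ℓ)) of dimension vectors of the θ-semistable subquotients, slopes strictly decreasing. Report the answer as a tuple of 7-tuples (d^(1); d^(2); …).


Interval decomposition of M: I[1,1]^2, I[2,4], I[2,7], I[5,5].
HN type (ℓ=5): μ^(1)=37; μ^(2)=25; μ^(3)=1; μ^(4)=-11; μ^(5)=-35

((0, 0, 0, 0, 1, 0, 0); (0, 0, 0, 0, 1, 1, 1); (0, 0, 0, 2, 0, 0, 0); (0, 2, 2, 0, 0, 0, 0); (2, 0, 0, 0, 0, 0, 0))


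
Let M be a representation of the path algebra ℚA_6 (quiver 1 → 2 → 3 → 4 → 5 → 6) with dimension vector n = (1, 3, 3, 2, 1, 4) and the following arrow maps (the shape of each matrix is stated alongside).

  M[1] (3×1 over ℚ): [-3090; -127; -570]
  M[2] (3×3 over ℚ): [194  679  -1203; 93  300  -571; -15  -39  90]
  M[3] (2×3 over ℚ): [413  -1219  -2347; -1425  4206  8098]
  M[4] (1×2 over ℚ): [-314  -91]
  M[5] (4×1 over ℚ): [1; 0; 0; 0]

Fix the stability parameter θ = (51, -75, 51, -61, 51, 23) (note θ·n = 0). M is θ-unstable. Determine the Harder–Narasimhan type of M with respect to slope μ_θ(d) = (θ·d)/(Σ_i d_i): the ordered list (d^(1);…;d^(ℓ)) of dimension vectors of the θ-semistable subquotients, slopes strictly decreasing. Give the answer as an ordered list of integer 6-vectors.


Via rank(M_{q-1}∘⋯∘M_p): M ≅ I[1,6], I[2,2], I[2,3], I[3,4], I[6,6]^3.
μ_θ-semistable layers: μ^(1)=51; μ^(2)=37; μ^(3)=23; μ^(4)=-5; μ^(5)=-12; μ^(6)=-75

((0, 0, 1, 0, 0, 0); (0, 0, 0, 0, 1, 1); (0, 0, 0, 0, 0, 3); (0, 0, 2, 2, 0, 0); (1, 1, 0, 0, 0, 0); (0, 2, 0, 0, 0, 0))


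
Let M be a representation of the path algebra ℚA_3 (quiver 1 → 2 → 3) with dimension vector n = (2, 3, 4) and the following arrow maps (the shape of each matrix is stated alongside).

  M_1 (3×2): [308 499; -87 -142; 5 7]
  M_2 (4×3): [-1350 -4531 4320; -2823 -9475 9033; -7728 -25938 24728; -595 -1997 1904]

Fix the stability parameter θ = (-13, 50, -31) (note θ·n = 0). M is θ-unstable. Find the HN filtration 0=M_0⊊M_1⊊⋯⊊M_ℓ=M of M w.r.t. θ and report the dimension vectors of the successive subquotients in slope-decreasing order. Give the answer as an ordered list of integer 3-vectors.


Barcode: M ≅ I[1,3]^2, I[2,3], I[3,3]. HN layers by μ_θ (3 steps, strictly decreasing):
  μ^(1)=19/2; μ^(2)=-13; μ^(3)=-31

((0, 3, 3); (2, 0, 0); (0, 0, 1))


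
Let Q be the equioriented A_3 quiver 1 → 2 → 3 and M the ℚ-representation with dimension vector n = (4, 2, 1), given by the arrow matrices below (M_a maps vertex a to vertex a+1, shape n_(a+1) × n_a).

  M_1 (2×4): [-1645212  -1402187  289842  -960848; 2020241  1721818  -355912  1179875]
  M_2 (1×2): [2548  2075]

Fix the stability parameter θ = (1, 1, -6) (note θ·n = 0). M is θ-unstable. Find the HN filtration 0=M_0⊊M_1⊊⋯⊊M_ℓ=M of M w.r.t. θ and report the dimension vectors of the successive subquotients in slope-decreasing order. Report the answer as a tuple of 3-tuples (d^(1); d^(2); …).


Interval decomposition of M: I[1,1]^2, I[1,2], I[1,3].
HN type (ℓ=2): μ^(1)=1; μ^(2)=-4/3

((3, 1, 0); (1, 1, 1))


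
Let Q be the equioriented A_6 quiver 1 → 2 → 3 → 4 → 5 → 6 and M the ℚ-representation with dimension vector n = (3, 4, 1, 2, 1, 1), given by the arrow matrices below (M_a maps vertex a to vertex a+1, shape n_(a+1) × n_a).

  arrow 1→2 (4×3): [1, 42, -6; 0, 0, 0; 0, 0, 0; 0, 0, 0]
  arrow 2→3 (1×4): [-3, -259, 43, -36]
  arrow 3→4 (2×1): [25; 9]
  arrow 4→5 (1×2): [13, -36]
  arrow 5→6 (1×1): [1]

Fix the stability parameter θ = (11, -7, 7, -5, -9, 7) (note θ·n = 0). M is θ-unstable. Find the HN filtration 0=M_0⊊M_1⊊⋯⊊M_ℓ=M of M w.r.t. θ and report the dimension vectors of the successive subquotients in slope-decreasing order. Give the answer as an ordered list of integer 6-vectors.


Via rank(M_{q-1}∘⋯∘M_p): M ≅ I[1,1]^2, I[1,6], I[2,2]^3, I[4,4].
μ_θ-semistable layers: μ^(1)=11; μ^(2)=7; μ^(3)=-3/5; μ^(4)=-5; μ^(5)=-7

((2, 0, 0, 0, 0, 0); (0, 0, 0, 0, 0, 1); (1, 1, 1, 1, 1, 0); (0, 0, 0, 1, 0, 0); (0, 3, 0, 0, 0, 0))


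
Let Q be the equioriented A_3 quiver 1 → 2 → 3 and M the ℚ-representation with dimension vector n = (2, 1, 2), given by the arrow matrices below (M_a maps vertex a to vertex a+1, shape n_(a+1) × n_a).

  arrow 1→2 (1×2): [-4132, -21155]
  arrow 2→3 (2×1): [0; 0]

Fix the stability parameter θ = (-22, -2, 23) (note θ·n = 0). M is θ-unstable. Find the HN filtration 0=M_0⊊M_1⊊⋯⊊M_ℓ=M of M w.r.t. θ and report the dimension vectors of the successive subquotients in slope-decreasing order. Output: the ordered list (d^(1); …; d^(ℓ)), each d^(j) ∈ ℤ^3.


Interval decomposition of M: I[1,1], I[1,2], I[3,3]^2.
HN type (ℓ=3): μ^(1)=23; μ^(2)=-2; μ^(3)=-22

((0, 0, 2); (0, 1, 0); (2, 0, 0))


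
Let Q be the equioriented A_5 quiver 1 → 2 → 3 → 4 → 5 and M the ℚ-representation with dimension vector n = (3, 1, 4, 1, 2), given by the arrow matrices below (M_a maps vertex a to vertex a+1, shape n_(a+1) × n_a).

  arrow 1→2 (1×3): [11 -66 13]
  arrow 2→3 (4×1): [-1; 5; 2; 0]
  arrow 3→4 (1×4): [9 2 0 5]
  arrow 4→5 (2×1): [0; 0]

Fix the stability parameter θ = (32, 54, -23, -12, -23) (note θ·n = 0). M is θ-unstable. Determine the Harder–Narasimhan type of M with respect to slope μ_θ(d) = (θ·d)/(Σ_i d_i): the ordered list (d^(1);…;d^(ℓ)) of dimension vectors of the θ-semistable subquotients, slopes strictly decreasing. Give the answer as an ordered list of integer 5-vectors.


Interval decomposition of M: I[1,1]^2, I[1,4], I[3,3]^3, I[5,5]^2.
HN type (ℓ=3): μ^(1)=32; μ^(2)=51/4; μ^(3)=-23

((2, 0, 0, 0, 0); (1, 1, 1, 1, 0); (0, 0, 3, 0, 2))


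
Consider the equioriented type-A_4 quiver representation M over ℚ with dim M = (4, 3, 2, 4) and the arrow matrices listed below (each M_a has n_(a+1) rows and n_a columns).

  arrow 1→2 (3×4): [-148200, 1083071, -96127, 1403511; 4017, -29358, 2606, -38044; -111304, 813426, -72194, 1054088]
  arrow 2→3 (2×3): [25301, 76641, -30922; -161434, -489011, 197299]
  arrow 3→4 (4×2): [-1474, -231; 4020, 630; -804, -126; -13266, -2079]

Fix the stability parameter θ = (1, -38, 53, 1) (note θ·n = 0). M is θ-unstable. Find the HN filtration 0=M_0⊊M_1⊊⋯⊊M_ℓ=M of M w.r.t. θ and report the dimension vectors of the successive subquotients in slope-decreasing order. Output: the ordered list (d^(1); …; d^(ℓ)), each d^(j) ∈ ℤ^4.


Interval decomposition of M: I[1,1], I[1,2], I[1,3], I[1,4], I[4,4]^3.
HN type (ℓ=4): μ^(1)=53; μ^(2)=27; μ^(3)=1; μ^(4)=-37/2

((0, 0, 1, 0); (0, 0, 1, 1); (1, 0, 0, 3); (3, 3, 0, 0))


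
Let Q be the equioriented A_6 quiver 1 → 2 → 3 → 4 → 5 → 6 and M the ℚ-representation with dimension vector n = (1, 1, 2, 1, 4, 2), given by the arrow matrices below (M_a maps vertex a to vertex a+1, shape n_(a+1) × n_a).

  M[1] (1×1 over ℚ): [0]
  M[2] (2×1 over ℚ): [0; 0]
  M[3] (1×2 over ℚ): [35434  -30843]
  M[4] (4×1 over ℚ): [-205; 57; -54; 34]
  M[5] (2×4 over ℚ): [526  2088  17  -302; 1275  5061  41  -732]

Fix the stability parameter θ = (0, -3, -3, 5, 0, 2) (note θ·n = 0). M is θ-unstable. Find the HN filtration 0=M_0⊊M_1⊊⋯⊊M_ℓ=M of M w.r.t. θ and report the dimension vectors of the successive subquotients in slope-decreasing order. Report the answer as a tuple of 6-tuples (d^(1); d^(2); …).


Interval decomposition of M: I[1,1], I[2,2], I[3,3], I[3,5], I[5,5], I[5,6]^2.
HN type (ℓ=4): μ^(1)=5/2; μ^(2)=2; μ^(3)=0; μ^(4)=-3

((0, 0, 0, 1, 1, 0); (0, 0, 0, 0, 0, 2); (1, 0, 0, 0, 3, 0); (0, 1, 2, 0, 0, 0))


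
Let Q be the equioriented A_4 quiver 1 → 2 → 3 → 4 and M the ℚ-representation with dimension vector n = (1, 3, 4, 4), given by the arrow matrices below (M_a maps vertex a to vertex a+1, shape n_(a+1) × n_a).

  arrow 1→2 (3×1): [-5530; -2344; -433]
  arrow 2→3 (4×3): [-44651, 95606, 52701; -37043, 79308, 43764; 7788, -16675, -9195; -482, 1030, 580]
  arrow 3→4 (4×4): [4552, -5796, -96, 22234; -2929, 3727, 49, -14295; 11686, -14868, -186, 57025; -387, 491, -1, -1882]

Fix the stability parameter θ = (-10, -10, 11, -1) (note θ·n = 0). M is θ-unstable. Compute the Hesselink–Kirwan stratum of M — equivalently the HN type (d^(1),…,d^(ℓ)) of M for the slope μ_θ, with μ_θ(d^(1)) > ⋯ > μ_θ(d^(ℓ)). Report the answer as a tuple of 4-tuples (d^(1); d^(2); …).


Barcode: M ≅ I[1,3], I[2,3], I[2,4], I[3,4], I[4,4]^2. HN layers by μ_θ (4 steps, strictly decreasing):
  μ^(1)=11; μ^(2)=5; μ^(3)=-1; μ^(4)=-10

((0, 0, 2, 0); (0, 0, 2, 2); (0, 0, 0, 2); (1, 3, 0, 0))


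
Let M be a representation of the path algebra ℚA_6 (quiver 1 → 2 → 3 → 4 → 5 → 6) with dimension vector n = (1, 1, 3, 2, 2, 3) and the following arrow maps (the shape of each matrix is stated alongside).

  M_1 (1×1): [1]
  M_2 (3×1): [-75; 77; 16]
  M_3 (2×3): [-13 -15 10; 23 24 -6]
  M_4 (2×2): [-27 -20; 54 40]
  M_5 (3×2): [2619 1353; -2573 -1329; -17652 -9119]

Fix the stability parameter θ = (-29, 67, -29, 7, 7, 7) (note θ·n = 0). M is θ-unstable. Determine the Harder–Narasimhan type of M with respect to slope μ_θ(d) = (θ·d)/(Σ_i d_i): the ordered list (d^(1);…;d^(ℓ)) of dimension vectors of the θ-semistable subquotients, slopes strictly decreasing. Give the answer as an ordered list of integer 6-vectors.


Interval decomposition of M: I[1,4], I[3,3], I[3,6], I[5,6], I[6,6].
HN type (ℓ=3): μ^(1)=15; μ^(2)=7; μ^(3)=-29

((0, 1, 1, 1, 0, 0); (0, 0, 0, 1, 2, 3); (1, 0, 2, 0, 0, 0))


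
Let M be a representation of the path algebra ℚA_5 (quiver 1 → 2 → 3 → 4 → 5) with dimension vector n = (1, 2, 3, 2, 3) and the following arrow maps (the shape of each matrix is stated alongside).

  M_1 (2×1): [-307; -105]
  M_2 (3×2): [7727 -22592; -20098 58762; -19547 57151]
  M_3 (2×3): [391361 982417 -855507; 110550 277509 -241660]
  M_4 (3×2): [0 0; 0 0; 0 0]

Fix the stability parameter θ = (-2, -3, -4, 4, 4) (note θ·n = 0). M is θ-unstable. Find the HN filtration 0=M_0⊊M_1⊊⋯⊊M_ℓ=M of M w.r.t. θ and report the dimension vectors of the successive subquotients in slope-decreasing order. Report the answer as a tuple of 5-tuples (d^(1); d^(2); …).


Interval decomposition of M: I[1,4], I[2,3], I[3,4], I[5,5]^3.
HN type (ℓ=4): μ^(1)=4; μ^(2)=-3; μ^(3)=-7/2; μ^(4)=-4

((0, 0, 0, 2, 3); (1, 1, 1, 0, 0); (0, 1, 1, 0, 0); (0, 0, 1, 0, 0))


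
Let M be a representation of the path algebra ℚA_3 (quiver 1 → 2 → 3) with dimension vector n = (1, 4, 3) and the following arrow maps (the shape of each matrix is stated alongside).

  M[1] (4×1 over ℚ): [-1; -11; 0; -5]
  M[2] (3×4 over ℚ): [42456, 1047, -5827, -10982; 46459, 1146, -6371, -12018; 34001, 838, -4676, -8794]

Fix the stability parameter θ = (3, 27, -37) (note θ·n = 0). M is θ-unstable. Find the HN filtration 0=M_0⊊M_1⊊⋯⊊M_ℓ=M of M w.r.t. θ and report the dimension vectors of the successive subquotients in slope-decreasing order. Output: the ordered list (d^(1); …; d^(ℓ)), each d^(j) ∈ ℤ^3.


Barcode: M ≅ I[1,3], I[2,2], I[2,3]^2. HN layers by μ_θ (3 steps, strictly decreasing):
  μ^(1)=27; μ^(2)=-7/3; μ^(3)=-5

((0, 1, 0); (1, 1, 1); (0, 2, 2))


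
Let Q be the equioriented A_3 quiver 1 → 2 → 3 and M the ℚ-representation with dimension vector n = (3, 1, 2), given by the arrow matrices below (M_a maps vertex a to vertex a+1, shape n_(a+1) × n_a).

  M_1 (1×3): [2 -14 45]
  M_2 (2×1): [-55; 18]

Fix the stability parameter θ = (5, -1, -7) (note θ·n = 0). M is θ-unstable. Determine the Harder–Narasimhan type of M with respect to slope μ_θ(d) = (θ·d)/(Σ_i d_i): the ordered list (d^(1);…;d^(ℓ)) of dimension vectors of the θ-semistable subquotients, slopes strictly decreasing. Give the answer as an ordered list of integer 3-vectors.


Barcode: M ≅ I[1,1]^2, I[1,3], I[3,3]. HN layers by μ_θ (3 steps, strictly decreasing):
  μ^(1)=5; μ^(2)=-1; μ^(3)=-7

((2, 0, 0); (1, 1, 1); (0, 0, 1))


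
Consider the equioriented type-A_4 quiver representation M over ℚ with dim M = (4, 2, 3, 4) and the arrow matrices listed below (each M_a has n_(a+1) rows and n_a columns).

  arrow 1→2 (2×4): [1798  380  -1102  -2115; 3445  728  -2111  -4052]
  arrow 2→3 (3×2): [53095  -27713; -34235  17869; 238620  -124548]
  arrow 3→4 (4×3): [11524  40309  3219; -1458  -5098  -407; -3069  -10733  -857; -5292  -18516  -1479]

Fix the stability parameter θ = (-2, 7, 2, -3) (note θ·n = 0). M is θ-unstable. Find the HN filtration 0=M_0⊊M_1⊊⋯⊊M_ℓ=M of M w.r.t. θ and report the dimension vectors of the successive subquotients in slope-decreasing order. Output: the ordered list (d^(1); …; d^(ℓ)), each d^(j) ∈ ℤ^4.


Barcode: M ≅ I[1,1]^2, I[1,2], I[1,4], I[3,4]^2, I[4,4]. HN layers by μ_θ (5 steps, strictly decreasing):
  μ^(1)=7; μ^(2)=2; μ^(3)=-1/2; μ^(4)=-2; μ^(5)=-3

((0, 1, 0, 0); (0, 1, 1, 1); (0, 0, 2, 2); (4, 0, 0, 0); (0, 0, 0, 1))


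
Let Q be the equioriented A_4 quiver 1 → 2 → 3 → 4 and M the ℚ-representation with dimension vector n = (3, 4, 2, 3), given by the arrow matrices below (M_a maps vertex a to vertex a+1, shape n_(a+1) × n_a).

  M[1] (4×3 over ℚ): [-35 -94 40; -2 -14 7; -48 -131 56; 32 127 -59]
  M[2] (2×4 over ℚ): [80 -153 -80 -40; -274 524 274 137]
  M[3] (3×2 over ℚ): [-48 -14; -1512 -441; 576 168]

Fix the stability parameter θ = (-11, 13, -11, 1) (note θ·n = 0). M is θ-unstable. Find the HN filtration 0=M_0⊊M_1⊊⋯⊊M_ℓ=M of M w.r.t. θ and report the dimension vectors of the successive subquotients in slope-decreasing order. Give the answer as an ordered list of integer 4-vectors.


Barcode: M ≅ I[1,2], I[1,3], I[1,4], I[2,2], I[4,4]^2. HN layers by μ_θ (3 steps, strictly decreasing):
  μ^(1)=13; μ^(2)=1; μ^(3)=-11

((0, 2, 0, 0); (0, 2, 2, 3); (3, 0, 0, 0))


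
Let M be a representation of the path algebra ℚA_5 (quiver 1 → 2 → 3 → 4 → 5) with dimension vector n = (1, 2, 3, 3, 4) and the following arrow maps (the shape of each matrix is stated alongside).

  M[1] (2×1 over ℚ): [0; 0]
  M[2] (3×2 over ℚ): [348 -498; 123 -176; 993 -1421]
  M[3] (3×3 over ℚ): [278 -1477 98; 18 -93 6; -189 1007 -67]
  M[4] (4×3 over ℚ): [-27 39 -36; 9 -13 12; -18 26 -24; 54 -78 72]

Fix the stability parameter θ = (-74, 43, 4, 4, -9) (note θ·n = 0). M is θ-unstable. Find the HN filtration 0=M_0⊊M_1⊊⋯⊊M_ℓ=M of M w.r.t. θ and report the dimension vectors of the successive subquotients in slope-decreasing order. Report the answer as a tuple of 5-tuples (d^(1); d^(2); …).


Barcode: M ≅ I[1,1], I[2,4]^2, I[3,3], I[4,5], I[5,5]^3. HN layers by μ_θ (5 steps, strictly decreasing):
  μ^(1)=17; μ^(2)=4; μ^(3)=-5/2; μ^(4)=-9; μ^(5)=-74

((0, 2, 2, 2, 0); (0, 0, 1, 0, 0); (0, 0, 0, 1, 1); (0, 0, 0, 0, 3); (1, 0, 0, 0, 0))


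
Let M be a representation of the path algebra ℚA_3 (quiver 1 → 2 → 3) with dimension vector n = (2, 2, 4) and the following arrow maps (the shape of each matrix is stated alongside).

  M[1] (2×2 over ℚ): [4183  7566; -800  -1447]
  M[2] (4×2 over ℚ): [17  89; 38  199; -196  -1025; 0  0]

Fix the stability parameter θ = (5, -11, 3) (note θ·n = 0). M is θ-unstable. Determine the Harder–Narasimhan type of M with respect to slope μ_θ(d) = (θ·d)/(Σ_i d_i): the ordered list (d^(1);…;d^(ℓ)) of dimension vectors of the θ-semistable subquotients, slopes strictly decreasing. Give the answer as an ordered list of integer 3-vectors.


Barcode: M ≅ I[1,3]^2, I[3,3]^2. HN layers by μ_θ (2 steps, strictly decreasing):
  μ^(1)=3; μ^(2)=-3

((0, 0, 4); (2, 2, 0))


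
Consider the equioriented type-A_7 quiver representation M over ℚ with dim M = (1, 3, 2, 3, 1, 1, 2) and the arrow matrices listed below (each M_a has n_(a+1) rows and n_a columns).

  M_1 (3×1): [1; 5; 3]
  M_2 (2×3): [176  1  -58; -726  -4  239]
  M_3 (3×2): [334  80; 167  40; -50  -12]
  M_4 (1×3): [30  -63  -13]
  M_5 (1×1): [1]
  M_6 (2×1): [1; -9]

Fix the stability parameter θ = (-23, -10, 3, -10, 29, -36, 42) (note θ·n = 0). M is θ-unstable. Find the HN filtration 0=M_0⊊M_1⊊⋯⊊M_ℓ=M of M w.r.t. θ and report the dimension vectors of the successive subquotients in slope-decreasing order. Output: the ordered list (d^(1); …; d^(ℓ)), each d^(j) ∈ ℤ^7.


Via rank(M_{q-1}∘⋯∘M_p): M ≅ I[1,7], I[2,2], I[2,4], I[4,4], I[7,7].
μ_θ-semistable layers: μ^(1)=42; μ^(2)=-7/2; μ^(3)=-10; μ^(4)=-23

((0, 0, 0, 0, 0, 0, 2); (0, 0, 2, 2, 1, 1, 0); (0, 3, 0, 1, 0, 0, 0); (1, 0, 0, 0, 0, 0, 0))


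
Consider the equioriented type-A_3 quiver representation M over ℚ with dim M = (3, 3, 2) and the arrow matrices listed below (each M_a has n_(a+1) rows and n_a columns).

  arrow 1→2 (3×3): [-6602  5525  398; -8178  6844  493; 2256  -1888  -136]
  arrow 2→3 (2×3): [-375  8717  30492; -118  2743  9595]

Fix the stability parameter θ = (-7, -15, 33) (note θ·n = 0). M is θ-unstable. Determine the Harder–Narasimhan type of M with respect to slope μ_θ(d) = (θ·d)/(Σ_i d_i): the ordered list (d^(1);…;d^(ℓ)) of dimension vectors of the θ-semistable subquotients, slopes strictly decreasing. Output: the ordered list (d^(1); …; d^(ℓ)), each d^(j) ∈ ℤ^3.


Interval decomposition of M: I[1,1], I[1,3]^2, I[2,2].
HN type (ℓ=4): μ^(1)=33; μ^(2)=-7; μ^(3)=-11; μ^(4)=-15

((0, 0, 2); (1, 0, 0); (2, 2, 0); (0, 1, 0))


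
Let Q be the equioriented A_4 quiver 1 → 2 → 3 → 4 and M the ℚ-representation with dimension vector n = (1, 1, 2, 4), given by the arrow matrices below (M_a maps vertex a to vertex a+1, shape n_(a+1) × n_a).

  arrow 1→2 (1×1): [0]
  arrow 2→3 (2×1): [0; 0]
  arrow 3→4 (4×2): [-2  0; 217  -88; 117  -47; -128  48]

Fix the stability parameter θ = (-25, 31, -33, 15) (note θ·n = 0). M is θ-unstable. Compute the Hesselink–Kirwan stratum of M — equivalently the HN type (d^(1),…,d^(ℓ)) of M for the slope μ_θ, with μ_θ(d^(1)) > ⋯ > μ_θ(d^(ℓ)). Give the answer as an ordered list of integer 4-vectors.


Interval decomposition of M: I[1,1], I[2,2], I[3,4]^2, I[4,4]^2.
HN type (ℓ=4): μ^(1)=31; μ^(2)=15; μ^(3)=-25; μ^(4)=-33

((0, 1, 0, 0); (0, 0, 0, 4); (1, 0, 0, 0); (0, 0, 2, 0))


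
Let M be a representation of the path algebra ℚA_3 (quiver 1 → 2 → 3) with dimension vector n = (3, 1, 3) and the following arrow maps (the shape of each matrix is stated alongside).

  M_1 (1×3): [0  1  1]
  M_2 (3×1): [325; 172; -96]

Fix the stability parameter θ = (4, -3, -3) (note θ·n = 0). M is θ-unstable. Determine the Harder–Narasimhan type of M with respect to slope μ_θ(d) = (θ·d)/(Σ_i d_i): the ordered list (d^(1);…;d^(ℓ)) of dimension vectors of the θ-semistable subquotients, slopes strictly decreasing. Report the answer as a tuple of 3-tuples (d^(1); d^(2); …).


Interval decomposition of M: I[1,1]^2, I[1,3], I[3,3]^2.
HN type (ℓ=3): μ^(1)=4; μ^(2)=-2/3; μ^(3)=-3

((2, 0, 0); (1, 1, 1); (0, 0, 2))


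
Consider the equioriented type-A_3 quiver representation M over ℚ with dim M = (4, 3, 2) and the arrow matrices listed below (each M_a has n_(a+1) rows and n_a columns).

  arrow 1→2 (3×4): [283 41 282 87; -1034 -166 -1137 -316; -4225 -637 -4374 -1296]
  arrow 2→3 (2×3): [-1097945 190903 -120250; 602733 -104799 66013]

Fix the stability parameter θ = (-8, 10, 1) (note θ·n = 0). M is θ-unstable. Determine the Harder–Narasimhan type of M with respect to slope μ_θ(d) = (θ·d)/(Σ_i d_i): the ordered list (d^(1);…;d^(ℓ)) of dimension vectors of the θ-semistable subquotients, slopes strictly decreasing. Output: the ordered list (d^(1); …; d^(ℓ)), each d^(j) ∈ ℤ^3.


Via rank(M_{q-1}∘⋯∘M_p): M ≅ I[1,1], I[1,2], I[1,3]^2.
μ_θ-semistable layers: μ^(1)=10; μ^(2)=11/2; μ^(3)=-8

((0, 1, 0); (0, 2, 2); (4, 0, 0))


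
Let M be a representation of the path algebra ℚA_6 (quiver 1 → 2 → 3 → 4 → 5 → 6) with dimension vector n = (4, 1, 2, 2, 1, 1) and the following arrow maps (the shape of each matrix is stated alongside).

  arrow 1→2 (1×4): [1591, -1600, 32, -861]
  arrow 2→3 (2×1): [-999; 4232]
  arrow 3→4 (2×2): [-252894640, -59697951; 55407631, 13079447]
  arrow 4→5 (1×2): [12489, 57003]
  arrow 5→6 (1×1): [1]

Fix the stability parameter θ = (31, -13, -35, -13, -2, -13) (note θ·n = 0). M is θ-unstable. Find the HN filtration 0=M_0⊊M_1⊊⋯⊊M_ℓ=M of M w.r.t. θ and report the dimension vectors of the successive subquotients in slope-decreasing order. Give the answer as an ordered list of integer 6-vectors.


Barcode: M ≅ I[1,1]^3, I[1,6], I[3,4]. HN layers by μ_θ (4 steps, strictly decreasing):
  μ^(1)=31; μ^(2)=-15/2; μ^(3)=-13; μ^(4)=-35

((3, 0, 0, 0, 0, 0); (1, 1, 1, 1, 1, 1); (0, 0, 0, 1, 0, 0); (0, 0, 1, 0, 0, 0))


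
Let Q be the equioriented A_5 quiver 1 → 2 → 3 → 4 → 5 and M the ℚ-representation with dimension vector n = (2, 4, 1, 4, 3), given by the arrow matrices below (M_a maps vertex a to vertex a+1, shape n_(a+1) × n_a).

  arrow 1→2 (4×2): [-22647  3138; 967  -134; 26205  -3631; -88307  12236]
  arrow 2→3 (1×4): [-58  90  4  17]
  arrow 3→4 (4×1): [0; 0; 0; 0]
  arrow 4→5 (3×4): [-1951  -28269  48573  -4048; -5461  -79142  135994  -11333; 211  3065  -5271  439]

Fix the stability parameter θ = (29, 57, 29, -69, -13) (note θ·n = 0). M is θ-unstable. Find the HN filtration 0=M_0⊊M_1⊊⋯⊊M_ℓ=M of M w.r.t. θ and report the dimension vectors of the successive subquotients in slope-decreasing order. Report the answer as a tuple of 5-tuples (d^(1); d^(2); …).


Interval decomposition of M: I[1,2], I[1,3], I[2,2]^2, I[4,4], I[4,5]^3.
HN type (ℓ=5): μ^(1)=57; μ^(2)=43; μ^(3)=29; μ^(4)=-13; μ^(5)=-69

((0, 3, 0, 0, 0); (0, 1, 1, 0, 0); (2, 0, 0, 0, 0); (0, 0, 0, 0, 3); (0, 0, 0, 4, 0))


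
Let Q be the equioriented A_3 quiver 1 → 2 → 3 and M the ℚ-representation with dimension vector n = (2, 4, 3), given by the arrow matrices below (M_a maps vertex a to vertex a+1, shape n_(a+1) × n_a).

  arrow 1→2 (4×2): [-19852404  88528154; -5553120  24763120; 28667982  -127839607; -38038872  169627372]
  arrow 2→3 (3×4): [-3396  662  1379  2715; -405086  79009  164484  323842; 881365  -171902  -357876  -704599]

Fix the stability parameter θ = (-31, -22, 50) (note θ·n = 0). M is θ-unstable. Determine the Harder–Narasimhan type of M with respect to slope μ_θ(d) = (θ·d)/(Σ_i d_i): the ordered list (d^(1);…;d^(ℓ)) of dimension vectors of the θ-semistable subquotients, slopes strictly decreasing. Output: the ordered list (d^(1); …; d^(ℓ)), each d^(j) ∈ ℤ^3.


Interval decomposition of M: I[1,1], I[1,3], I[2,2], I[2,3]^2.
HN type (ℓ=3): μ^(1)=50; μ^(2)=-22; μ^(3)=-31

((0, 0, 3); (0, 4, 0); (2, 0, 0))


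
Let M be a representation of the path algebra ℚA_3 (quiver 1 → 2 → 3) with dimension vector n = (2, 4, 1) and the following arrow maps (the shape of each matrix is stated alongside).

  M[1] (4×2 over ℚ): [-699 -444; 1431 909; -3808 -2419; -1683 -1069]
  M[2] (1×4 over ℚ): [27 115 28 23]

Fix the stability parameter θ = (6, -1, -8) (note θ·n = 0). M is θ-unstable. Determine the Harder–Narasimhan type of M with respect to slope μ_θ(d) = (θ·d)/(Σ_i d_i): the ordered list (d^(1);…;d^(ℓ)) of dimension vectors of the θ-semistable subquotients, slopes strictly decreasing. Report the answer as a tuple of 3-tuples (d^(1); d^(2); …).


Barcode: M ≅ I[1,2], I[1,3], I[2,2]^2. HN layers by μ_θ (2 steps, strictly decreasing):
  μ^(1)=5/2; μ^(2)=-1

((1, 1, 0); (1, 3, 1))


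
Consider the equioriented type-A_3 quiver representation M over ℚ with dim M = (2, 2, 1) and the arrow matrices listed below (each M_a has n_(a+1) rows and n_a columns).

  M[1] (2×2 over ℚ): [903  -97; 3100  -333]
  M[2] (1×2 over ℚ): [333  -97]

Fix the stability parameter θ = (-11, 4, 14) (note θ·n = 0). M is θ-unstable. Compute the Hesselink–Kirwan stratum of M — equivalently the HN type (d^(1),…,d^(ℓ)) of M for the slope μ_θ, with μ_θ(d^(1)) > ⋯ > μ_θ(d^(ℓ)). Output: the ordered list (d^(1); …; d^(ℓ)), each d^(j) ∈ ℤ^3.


Interval decomposition of M: I[1,2], I[1,3].
HN type (ℓ=3): μ^(1)=14; μ^(2)=4; μ^(3)=-11

((0, 0, 1); (0, 2, 0); (2, 0, 0))


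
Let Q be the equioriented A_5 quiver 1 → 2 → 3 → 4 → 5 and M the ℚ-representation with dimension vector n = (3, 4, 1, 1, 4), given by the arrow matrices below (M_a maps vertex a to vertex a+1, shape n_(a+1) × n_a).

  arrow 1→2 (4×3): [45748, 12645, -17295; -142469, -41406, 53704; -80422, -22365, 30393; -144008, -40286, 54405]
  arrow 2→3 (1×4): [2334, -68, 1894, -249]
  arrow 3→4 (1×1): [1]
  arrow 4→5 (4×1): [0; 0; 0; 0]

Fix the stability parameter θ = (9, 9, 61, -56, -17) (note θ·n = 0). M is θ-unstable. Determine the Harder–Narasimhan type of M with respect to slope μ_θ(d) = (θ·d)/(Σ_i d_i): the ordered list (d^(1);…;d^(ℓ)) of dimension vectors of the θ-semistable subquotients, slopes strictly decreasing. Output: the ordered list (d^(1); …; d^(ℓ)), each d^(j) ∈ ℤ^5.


Via rank(M_{q-1}∘⋯∘M_p): M ≅ I[1,2]^2, I[1,4], I[2,2], I[5,5]^4.
μ_θ-semistable layers: μ^(1)=9; μ^(2)=23/4; μ^(3)=-17

((2, 3, 0, 0, 0); (1, 1, 1, 1, 0); (0, 0, 0, 0, 4))


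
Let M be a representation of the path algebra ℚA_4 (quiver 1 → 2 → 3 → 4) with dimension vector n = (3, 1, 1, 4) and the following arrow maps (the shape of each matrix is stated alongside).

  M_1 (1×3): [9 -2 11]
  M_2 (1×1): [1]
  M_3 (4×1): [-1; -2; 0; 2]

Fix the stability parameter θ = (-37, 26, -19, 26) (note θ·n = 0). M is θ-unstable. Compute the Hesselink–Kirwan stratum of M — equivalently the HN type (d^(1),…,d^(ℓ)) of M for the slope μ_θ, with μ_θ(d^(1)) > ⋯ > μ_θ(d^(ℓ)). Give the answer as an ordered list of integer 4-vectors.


Interval decomposition of M: I[1,1]^2, I[1,4], I[4,4]^3.
HN type (ℓ=3): μ^(1)=26; μ^(2)=7/2; μ^(3)=-37

((0, 0, 0, 4); (0, 1, 1, 0); (3, 0, 0, 0))


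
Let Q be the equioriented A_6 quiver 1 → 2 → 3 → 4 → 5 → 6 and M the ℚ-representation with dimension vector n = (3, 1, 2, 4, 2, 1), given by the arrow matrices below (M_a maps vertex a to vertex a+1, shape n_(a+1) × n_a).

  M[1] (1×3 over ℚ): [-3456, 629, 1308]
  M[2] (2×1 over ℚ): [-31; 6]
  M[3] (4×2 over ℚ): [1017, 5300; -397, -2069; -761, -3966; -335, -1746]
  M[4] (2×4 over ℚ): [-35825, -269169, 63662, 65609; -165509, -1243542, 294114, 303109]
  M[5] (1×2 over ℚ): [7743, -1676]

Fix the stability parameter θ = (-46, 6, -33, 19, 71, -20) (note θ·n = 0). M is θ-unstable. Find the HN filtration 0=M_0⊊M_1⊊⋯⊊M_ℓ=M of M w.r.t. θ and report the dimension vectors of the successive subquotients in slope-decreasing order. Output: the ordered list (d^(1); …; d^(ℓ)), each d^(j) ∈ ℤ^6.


Barcode: M ≅ I[1,1]^2, I[1,6], I[3,4], I[4,4], I[4,5]. HN layers by μ_θ (6 steps, strictly decreasing):
  μ^(1)=71; μ^(2)=51/2; μ^(3)=19; μ^(4)=-27/2; μ^(5)=-33; μ^(6)=-46

((0, 0, 0, 0, 1, 0); (0, 0, 0, 0, 1, 1); (0, 0, 0, 4, 0, 0); (0, 1, 1, 0, 0, 0); (0, 0, 1, 0, 0, 0); (3, 0, 0, 0, 0, 0))


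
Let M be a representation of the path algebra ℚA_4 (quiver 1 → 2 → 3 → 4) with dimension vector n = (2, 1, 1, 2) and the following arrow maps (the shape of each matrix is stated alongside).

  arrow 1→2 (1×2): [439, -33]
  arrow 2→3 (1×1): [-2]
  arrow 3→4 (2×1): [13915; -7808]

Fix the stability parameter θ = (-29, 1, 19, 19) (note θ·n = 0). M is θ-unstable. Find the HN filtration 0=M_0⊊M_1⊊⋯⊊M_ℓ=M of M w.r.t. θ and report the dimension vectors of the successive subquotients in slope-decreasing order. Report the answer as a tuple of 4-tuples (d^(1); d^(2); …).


Barcode: M ≅ I[1,1], I[1,4], I[4,4]. HN layers by μ_θ (3 steps, strictly decreasing):
  μ^(1)=19; μ^(2)=1; μ^(3)=-29

((0, 0, 1, 2); (0, 1, 0, 0); (2, 0, 0, 0))


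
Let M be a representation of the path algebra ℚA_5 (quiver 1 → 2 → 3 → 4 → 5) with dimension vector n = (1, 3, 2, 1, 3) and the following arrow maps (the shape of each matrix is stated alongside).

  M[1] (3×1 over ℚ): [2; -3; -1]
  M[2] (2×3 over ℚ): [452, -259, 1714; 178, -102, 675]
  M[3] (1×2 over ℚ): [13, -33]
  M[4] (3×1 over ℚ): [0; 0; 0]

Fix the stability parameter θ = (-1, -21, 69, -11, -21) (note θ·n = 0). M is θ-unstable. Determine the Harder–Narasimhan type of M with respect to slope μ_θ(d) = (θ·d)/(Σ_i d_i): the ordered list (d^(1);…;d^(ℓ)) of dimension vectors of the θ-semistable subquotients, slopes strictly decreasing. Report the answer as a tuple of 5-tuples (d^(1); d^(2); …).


Interval decomposition of M: I[1,3], I[2,2], I[2,4], I[5,5]^3.
HN type (ℓ=4): μ^(1)=69; μ^(2)=29; μ^(3)=-11; μ^(4)=-21

((0, 0, 1, 0, 0); (0, 0, 1, 1, 0); (1, 1, 0, 0, 0); (0, 2, 0, 0, 3))


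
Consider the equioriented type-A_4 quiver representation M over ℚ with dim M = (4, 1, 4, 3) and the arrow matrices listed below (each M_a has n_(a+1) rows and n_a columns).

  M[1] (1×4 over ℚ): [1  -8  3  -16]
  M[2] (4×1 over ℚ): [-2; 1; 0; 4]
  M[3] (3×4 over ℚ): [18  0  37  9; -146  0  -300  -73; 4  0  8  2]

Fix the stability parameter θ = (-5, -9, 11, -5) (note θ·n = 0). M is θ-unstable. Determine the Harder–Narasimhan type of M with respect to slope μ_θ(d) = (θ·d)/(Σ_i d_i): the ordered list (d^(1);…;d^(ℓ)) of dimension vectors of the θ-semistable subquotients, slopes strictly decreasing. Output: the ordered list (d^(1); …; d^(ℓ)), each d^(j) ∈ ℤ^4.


Via rank(M_{q-1}∘⋯∘M_p): M ≅ I[1,1]^3, I[1,3], I[3,3], I[3,4]^2, I[4,4].
μ_θ-semistable layers: μ^(1)=11; μ^(2)=3; μ^(3)=-5; μ^(4)=-7

((0, 0, 2, 0); (0, 0, 2, 2); (3, 0, 0, 1); (1, 1, 0, 0))


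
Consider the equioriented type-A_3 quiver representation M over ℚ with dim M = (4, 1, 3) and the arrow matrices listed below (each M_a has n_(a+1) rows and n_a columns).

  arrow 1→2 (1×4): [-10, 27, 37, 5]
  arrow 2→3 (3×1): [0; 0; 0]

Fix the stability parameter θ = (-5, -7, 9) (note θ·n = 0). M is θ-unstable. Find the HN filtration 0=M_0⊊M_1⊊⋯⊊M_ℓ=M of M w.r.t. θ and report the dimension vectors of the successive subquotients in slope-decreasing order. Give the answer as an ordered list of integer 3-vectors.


Interval decomposition of M: I[1,1]^3, I[1,2], I[3,3]^3.
HN type (ℓ=3): μ^(1)=9; μ^(2)=-5; μ^(3)=-6

((0, 0, 3); (3, 0, 0); (1, 1, 0))


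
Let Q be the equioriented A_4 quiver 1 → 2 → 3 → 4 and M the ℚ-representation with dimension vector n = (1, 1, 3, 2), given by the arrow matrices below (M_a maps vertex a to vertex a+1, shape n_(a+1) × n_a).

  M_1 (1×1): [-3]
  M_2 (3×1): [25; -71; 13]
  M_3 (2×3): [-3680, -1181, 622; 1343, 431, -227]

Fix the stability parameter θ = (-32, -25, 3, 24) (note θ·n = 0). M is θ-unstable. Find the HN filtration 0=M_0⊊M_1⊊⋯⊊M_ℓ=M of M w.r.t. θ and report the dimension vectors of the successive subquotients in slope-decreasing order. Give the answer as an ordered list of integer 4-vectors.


Via rank(M_{q-1}∘⋯∘M_p): M ≅ I[1,4], I[3,3], I[3,4].
μ_θ-semistable layers: μ^(1)=24; μ^(2)=3; μ^(3)=-25; μ^(4)=-32

((0, 0, 0, 2); (0, 0, 3, 0); (0, 1, 0, 0); (1, 0, 0, 0))


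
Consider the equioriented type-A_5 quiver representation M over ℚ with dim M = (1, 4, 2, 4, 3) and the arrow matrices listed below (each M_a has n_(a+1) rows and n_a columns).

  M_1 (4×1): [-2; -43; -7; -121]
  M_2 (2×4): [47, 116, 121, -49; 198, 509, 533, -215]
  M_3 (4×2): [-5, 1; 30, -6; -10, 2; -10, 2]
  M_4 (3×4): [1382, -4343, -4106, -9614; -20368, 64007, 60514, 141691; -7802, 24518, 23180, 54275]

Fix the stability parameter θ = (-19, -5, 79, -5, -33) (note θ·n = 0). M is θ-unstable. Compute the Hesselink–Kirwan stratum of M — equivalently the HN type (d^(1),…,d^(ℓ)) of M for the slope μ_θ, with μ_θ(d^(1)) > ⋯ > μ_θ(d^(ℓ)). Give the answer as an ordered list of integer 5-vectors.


Via rank(M_{q-1}∘⋯∘M_p): M ≅ I[1,4], I[2,2]^2, I[2,3], I[4,4], I[4,5]^2, I[5,5].
μ_θ-semistable layers: μ^(1)=79; μ^(2)=37; μ^(3)=-5; μ^(4)=-19; μ^(5)=-33

((0, 0, 1, 0, 0); (0, 0, 1, 1, 0); (0, 4, 0, 1, 0); (1, 0, 0, 2, 2); (0, 0, 0, 0, 1))
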